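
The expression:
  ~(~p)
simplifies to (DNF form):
p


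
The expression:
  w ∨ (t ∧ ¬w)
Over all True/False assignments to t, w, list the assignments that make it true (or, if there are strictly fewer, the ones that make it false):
is false only for:
  t=False, w=False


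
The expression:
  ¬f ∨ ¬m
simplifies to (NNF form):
¬f ∨ ¬m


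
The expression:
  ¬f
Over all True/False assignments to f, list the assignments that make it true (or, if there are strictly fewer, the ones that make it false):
is true only for:
  f=False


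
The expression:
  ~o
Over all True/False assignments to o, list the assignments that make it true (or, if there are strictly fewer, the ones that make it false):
is true only for:
  o=False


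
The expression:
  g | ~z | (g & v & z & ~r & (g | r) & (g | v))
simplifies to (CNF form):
g | ~z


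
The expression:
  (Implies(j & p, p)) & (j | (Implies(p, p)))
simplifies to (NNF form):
True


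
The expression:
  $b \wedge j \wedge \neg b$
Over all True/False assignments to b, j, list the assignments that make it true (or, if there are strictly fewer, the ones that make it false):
is never true.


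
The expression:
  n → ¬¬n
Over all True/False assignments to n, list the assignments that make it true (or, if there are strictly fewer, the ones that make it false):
is always true.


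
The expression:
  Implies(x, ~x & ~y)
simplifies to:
~x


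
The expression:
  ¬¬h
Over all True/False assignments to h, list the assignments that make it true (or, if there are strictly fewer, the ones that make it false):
is true only for:
  h=True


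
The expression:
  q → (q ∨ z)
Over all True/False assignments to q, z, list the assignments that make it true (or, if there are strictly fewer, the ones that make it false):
is always true.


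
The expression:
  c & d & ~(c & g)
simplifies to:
c & d & ~g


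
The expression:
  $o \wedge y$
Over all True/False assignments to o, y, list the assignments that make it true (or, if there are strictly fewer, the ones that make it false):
is true only for:
  o=True, y=True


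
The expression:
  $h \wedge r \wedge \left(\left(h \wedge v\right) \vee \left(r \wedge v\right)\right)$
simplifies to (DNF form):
$h \wedge r \wedge v$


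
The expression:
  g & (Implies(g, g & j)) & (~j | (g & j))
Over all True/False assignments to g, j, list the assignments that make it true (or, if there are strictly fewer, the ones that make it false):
is true only for:
  g=True, j=True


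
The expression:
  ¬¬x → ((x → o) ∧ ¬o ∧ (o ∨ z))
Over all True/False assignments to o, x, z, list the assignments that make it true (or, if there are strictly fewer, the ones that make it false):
is true only for:
  o=False, x=False, z=False;
  o=False, x=False, z=True;
  o=True, x=False, z=False;
  o=True, x=False, z=True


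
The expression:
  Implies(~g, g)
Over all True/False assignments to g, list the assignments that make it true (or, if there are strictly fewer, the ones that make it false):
is true only for:
  g=True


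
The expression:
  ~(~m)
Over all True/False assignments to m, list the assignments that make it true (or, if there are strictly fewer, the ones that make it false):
is true only for:
  m=True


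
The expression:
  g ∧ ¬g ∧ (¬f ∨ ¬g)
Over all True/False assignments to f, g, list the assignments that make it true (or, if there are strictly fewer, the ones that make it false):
is never true.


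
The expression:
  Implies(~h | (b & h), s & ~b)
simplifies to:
~b & (h | s)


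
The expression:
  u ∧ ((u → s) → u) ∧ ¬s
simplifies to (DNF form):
u ∧ ¬s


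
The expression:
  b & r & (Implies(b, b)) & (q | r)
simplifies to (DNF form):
b & r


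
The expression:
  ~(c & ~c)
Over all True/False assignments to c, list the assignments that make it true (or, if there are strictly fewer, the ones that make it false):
is always true.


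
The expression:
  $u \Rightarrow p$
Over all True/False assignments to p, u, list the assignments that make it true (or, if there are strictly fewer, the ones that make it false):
is false only for:
  p=False, u=True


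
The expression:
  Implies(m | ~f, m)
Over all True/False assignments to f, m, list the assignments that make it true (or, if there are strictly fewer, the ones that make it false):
is false only for:
  f=False, m=False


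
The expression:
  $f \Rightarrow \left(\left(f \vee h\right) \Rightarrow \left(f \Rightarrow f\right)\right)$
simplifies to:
$\text{True}$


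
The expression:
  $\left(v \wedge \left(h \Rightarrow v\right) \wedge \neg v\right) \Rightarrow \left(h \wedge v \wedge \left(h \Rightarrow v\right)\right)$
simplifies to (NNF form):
$\text{True}$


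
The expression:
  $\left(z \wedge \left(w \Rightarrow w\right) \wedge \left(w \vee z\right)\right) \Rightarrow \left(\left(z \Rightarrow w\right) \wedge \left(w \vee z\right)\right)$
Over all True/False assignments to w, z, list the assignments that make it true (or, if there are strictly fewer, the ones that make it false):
is false only for:
  w=False, z=True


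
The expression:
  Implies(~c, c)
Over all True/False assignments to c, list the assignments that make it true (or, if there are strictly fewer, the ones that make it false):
is true only for:
  c=True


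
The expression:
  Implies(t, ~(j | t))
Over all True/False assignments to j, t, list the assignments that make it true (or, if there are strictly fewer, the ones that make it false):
is true only for:
  j=False, t=False;
  j=True, t=False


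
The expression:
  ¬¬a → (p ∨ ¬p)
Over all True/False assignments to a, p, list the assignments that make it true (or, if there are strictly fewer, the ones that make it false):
is always true.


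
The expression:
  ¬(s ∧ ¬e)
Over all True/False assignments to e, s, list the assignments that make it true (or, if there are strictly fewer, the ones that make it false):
is false only for:
  e=False, s=True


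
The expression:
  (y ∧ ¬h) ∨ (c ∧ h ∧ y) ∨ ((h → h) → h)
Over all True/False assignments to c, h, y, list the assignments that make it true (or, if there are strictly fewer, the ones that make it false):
is false only for:
  c=False, h=False, y=False;
  c=True, h=False, y=False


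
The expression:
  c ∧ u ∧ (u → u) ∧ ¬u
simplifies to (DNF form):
False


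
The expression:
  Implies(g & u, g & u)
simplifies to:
True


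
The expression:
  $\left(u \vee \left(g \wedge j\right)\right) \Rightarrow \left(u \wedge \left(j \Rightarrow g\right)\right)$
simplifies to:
$\left(g \wedge u\right) \vee \left(\neg g \wedge \neg u\right) \vee \neg j$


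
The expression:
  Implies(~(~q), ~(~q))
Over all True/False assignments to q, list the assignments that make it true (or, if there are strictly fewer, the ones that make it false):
is always true.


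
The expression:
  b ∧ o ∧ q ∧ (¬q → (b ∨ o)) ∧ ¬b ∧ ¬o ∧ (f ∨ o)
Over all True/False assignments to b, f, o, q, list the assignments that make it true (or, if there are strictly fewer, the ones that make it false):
is never true.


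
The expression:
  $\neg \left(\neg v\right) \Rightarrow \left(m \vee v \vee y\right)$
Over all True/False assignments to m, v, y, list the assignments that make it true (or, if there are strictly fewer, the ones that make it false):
is always true.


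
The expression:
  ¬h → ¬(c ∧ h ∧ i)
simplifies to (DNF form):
True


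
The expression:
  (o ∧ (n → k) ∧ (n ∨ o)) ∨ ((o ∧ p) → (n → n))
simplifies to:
True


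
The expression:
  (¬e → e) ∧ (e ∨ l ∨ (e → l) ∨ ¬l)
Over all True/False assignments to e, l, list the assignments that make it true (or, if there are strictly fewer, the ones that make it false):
is true only for:
  e=True, l=False;
  e=True, l=True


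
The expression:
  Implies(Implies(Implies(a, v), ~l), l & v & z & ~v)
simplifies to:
l & (v | ~a)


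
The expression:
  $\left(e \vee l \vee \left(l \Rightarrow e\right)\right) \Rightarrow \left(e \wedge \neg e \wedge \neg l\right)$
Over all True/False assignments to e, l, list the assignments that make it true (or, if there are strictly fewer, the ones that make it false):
is never true.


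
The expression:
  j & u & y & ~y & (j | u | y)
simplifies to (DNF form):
False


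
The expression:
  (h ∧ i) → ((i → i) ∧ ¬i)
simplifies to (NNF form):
¬h ∨ ¬i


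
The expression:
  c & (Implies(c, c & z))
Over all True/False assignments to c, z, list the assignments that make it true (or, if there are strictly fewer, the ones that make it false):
is true only for:
  c=True, z=True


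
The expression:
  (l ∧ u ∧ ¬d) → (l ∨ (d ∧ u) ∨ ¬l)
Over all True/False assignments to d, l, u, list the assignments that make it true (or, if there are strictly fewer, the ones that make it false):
is always true.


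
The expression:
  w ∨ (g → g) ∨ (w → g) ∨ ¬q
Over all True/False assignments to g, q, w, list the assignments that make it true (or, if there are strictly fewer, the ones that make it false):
is always true.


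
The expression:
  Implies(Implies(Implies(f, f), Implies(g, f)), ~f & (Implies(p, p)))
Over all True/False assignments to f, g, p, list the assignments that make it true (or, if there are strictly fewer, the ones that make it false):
is true only for:
  f=False, g=False, p=False;
  f=False, g=False, p=True;
  f=False, g=True, p=False;
  f=False, g=True, p=True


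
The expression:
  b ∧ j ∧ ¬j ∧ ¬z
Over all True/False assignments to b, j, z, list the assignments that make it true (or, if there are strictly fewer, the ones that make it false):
is never true.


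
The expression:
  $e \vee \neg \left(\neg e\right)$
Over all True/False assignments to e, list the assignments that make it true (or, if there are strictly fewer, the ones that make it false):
is true only for:
  e=True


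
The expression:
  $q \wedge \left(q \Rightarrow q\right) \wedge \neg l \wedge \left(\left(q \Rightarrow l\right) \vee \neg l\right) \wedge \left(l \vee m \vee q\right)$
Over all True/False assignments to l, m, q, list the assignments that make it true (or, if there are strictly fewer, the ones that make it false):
is true only for:
  l=False, m=False, q=True;
  l=False, m=True, q=True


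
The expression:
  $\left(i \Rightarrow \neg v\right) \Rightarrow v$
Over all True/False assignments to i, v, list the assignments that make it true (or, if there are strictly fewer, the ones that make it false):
is true only for:
  i=False, v=True;
  i=True, v=True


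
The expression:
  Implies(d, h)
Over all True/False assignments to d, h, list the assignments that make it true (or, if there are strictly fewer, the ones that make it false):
is false only for:
  d=True, h=False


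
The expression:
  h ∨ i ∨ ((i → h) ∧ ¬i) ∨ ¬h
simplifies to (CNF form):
True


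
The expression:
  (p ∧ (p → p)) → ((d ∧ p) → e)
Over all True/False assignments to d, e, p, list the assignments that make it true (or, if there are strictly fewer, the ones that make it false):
is false only for:
  d=True, e=False, p=True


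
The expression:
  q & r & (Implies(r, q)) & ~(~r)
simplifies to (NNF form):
q & r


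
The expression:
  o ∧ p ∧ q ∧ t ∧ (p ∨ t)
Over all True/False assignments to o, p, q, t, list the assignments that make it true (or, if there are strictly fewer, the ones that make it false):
is true only for:
  o=True, p=True, q=True, t=True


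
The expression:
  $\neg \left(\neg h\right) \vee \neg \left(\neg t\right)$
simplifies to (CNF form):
$h \vee t$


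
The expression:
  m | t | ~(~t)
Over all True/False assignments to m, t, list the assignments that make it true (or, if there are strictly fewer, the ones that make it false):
is false only for:
  m=False, t=False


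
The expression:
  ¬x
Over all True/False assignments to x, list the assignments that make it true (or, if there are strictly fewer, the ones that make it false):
is true only for:
  x=False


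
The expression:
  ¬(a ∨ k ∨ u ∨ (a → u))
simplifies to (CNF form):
False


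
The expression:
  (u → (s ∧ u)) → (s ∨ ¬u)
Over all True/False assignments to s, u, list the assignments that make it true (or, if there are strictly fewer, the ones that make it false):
is always true.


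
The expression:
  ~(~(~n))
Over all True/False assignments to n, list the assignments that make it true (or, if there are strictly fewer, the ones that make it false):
is true only for:
  n=False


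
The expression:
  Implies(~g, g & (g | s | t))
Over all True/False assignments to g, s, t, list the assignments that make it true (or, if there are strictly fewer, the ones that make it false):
is true only for:
  g=True, s=False, t=False;
  g=True, s=False, t=True;
  g=True, s=True, t=False;
  g=True, s=True, t=True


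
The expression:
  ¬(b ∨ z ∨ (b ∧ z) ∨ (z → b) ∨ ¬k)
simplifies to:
False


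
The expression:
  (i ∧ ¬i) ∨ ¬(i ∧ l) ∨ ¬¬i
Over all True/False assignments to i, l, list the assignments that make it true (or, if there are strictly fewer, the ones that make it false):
is always true.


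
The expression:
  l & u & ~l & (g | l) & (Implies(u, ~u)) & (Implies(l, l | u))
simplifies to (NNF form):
False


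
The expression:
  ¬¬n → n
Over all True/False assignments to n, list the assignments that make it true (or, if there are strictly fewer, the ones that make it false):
is always true.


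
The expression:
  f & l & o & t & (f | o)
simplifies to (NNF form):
f & l & o & t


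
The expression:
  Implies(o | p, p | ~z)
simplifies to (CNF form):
p | ~o | ~z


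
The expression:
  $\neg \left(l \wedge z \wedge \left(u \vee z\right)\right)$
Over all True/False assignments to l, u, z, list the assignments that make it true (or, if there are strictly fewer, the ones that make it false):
is false only for:
  l=True, u=False, z=True;
  l=True, u=True, z=True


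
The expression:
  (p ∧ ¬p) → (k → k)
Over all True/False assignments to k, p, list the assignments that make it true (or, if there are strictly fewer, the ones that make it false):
is always true.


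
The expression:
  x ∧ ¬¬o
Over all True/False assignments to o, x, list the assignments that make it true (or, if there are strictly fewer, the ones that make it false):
is true only for:
  o=True, x=True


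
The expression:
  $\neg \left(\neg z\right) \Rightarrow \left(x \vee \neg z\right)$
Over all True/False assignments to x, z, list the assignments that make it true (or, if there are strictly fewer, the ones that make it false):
is false only for:
  x=False, z=True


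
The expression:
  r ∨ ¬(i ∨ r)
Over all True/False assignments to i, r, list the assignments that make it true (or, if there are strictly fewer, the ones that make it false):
is false only for:
  i=True, r=False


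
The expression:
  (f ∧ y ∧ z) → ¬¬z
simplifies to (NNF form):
True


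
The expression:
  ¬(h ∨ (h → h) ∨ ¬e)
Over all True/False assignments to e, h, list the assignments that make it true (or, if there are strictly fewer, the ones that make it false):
is never true.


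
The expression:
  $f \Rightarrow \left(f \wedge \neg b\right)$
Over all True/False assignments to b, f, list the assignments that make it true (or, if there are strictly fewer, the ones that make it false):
is false only for:
  b=True, f=True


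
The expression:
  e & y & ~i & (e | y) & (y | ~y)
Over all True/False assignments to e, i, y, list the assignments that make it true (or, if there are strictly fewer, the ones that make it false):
is true only for:
  e=True, i=False, y=True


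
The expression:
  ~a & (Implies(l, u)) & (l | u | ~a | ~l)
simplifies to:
~a & (u | ~l)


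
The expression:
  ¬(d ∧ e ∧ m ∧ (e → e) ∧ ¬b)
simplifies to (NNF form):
b ∨ ¬d ∨ ¬e ∨ ¬m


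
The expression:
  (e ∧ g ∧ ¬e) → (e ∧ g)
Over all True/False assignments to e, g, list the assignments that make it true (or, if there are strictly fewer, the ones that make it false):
is always true.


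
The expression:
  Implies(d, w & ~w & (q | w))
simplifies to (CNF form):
~d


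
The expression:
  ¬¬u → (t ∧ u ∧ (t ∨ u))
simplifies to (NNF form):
t ∨ ¬u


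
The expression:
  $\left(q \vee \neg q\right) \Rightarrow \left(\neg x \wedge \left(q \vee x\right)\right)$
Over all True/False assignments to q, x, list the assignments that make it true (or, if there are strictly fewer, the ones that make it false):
is true only for:
  q=True, x=False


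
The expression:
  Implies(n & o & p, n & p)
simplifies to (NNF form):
True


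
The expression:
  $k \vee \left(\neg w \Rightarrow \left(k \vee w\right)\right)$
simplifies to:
$k \vee w$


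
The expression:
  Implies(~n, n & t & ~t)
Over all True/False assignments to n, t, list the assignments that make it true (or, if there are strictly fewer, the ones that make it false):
is true only for:
  n=True, t=False;
  n=True, t=True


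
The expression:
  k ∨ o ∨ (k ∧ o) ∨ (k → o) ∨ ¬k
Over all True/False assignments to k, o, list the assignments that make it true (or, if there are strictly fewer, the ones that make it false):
is always true.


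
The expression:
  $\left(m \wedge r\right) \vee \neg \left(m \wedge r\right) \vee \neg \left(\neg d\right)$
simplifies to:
$\text{True}$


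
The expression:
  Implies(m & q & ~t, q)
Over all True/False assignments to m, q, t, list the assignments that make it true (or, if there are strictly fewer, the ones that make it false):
is always true.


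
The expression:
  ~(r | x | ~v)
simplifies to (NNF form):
v & ~r & ~x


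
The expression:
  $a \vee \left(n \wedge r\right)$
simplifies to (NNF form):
$a \vee \left(n \wedge r\right)$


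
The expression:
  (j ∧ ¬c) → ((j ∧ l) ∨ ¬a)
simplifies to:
c ∨ l ∨ ¬a ∨ ¬j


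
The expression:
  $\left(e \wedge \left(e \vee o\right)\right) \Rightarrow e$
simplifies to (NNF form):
$\text{True}$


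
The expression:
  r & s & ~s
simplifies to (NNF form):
False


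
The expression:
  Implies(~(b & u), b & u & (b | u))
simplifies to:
b & u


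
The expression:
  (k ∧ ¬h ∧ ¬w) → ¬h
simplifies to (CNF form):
True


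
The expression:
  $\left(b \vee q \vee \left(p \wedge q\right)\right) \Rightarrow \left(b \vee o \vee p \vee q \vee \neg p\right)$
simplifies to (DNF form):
$\text{True}$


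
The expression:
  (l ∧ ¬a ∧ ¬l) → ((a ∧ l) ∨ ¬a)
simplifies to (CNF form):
True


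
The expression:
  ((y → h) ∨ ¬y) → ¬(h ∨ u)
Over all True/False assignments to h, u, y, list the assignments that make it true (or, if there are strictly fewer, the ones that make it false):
is true only for:
  h=False, u=False, y=False;
  h=False, u=False, y=True;
  h=False, u=True, y=True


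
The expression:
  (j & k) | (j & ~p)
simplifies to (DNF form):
(j & k) | (j & ~p)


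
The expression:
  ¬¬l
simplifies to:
l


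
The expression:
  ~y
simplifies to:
~y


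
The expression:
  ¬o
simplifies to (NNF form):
¬o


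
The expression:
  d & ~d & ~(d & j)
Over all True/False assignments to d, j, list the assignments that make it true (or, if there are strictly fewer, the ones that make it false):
is never true.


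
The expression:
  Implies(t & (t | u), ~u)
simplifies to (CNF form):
~t | ~u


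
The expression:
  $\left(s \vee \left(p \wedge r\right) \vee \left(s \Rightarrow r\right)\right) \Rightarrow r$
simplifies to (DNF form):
$r$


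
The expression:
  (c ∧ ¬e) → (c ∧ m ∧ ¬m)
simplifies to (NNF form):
e ∨ ¬c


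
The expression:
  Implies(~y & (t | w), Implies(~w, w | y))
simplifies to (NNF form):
w | y | ~t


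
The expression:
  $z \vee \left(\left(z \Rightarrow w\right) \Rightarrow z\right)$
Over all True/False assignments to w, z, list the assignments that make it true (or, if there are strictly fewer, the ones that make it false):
is true only for:
  w=False, z=True;
  w=True, z=True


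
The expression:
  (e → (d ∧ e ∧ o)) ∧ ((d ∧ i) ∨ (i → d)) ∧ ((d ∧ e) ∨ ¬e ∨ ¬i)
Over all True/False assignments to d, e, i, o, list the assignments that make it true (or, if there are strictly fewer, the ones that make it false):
is true only for:
  d=False, e=False, i=False, o=False;
  d=False, e=False, i=False, o=True;
  d=True, e=False, i=False, o=False;
  d=True, e=False, i=False, o=True;
  d=True, e=False, i=True, o=False;
  d=True, e=False, i=True, o=True;
  d=True, e=True, i=False, o=True;
  d=True, e=True, i=True, o=True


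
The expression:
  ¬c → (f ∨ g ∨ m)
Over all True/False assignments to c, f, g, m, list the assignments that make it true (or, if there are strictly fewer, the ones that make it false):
is false only for:
  c=False, f=False, g=False, m=False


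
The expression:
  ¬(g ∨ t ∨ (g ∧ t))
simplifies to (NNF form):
¬g ∧ ¬t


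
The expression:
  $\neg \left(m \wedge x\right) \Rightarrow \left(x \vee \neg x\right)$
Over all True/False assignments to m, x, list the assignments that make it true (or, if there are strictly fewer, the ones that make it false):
is always true.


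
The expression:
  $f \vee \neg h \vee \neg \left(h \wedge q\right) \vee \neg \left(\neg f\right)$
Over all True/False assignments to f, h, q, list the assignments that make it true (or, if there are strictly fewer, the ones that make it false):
is false only for:
  f=False, h=True, q=True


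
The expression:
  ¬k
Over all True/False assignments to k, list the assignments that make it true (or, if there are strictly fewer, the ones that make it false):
is true only for:
  k=False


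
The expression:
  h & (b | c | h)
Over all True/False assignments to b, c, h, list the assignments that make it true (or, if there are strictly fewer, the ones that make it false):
is true only for:
  b=False, c=False, h=True;
  b=False, c=True, h=True;
  b=True, c=False, h=True;
  b=True, c=True, h=True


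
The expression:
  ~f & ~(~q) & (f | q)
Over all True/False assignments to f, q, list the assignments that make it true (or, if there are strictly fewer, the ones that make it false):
is true only for:
  f=False, q=True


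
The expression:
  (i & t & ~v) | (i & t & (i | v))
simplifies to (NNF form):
i & t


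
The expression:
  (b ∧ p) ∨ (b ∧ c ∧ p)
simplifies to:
b ∧ p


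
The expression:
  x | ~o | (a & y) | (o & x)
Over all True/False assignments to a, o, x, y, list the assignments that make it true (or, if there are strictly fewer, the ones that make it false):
is false only for:
  a=False, o=True, x=False, y=False;
  a=False, o=True, x=False, y=True;
  a=True, o=True, x=False, y=False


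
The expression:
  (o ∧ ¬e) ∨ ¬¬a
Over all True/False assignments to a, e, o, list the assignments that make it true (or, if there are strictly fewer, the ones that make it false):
is false only for:
  a=False, e=False, o=False;
  a=False, e=True, o=False;
  a=False, e=True, o=True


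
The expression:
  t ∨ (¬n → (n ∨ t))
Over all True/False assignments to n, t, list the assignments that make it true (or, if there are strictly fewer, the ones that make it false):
is false only for:
  n=False, t=False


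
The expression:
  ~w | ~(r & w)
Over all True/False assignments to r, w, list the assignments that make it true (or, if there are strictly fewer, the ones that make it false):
is false only for:
  r=True, w=True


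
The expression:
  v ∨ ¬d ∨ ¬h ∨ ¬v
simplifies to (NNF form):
True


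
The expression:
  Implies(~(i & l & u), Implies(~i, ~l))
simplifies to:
i | ~l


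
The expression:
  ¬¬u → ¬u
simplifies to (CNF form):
¬u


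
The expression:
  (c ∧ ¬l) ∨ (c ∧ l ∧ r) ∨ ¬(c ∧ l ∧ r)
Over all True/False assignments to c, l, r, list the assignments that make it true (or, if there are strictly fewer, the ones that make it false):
is always true.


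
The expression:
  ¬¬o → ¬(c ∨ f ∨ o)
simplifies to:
¬o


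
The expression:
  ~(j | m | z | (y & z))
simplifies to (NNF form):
~j & ~m & ~z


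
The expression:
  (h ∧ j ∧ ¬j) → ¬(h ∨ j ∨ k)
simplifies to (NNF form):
True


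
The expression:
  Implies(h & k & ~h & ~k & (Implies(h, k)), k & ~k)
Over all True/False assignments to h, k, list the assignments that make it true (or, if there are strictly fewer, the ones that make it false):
is always true.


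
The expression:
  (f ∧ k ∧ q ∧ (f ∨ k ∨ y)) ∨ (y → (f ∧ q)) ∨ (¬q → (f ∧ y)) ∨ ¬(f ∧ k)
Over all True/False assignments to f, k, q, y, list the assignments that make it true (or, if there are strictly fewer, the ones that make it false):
is always true.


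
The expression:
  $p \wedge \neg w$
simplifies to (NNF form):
$p \wedge \neg w$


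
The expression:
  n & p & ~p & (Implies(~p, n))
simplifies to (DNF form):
False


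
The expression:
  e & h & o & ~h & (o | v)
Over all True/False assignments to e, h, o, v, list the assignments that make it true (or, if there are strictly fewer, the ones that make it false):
is never true.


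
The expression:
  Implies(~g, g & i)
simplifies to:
g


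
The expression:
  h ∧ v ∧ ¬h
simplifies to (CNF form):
False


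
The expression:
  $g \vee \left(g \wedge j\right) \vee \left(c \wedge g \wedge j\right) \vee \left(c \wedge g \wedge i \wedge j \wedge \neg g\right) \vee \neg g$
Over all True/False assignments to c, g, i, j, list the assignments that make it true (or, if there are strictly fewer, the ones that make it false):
is always true.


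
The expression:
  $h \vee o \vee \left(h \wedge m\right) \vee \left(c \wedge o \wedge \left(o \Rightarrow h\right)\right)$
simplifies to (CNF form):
$h \vee o$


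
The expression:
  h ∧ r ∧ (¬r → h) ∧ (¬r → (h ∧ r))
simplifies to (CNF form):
h ∧ r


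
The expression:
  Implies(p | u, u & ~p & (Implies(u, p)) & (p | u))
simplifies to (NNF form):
~p & ~u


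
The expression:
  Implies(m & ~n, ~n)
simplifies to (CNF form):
True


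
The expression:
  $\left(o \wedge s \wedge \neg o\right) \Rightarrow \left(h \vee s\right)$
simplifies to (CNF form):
$\text{True}$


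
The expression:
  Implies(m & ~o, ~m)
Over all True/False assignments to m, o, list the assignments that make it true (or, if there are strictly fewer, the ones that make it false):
is false only for:
  m=True, o=False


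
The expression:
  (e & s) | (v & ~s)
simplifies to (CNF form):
(s | v) & (e | ~s)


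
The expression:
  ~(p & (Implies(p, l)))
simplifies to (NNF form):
~l | ~p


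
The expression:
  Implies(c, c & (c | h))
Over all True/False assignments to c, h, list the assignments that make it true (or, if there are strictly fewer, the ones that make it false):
is always true.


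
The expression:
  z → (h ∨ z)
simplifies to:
True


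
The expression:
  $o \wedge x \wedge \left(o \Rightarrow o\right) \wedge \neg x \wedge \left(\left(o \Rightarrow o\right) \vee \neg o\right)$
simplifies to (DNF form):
$\text{False}$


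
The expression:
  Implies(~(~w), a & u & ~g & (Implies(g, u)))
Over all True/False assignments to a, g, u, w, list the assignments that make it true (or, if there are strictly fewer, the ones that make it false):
is false only for:
  a=False, g=False, u=False, w=True;
  a=False, g=False, u=True, w=True;
  a=False, g=True, u=False, w=True;
  a=False, g=True, u=True, w=True;
  a=True, g=False, u=False, w=True;
  a=True, g=True, u=False, w=True;
  a=True, g=True, u=True, w=True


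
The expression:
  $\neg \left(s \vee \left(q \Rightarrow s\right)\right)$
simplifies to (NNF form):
$q \wedge \neg s$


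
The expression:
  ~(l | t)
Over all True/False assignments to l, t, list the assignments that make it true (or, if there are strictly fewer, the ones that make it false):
is true only for:
  l=False, t=False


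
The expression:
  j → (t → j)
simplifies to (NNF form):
True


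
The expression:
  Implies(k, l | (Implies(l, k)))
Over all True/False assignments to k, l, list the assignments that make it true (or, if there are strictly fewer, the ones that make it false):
is always true.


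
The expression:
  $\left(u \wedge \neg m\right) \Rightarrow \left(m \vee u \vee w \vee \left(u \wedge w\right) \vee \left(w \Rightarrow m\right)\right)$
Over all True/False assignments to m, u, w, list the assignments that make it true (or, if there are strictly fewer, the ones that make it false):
is always true.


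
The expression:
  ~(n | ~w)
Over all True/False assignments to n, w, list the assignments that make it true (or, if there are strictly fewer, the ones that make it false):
is true only for:
  n=False, w=True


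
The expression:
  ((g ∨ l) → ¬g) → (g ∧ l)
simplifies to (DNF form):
g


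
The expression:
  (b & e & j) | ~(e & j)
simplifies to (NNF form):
b | ~e | ~j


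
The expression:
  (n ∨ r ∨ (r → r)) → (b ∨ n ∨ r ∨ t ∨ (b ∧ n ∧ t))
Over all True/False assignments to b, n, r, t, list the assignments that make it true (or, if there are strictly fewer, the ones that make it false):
is false only for:
  b=False, n=False, r=False, t=False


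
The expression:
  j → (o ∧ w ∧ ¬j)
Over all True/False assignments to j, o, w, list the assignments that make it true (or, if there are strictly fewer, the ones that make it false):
is true only for:
  j=False, o=False, w=False;
  j=False, o=False, w=True;
  j=False, o=True, w=False;
  j=False, o=True, w=True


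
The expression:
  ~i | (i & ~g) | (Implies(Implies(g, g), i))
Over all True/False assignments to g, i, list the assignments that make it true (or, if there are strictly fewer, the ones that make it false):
is always true.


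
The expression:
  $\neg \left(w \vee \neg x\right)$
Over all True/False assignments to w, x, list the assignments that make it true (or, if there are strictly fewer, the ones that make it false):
is true only for:
  w=False, x=True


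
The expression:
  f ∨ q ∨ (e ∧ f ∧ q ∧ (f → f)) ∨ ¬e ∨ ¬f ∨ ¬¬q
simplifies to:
True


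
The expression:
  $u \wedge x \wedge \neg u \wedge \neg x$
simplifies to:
$\text{False}$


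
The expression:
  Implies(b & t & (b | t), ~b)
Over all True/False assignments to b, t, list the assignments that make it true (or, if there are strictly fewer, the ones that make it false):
is false only for:
  b=True, t=True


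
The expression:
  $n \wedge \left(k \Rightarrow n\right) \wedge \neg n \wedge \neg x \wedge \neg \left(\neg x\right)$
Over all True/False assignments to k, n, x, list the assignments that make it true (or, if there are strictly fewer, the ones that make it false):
is never true.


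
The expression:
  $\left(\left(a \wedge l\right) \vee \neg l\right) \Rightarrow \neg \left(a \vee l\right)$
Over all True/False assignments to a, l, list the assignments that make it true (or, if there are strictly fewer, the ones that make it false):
is true only for:
  a=False, l=False;
  a=False, l=True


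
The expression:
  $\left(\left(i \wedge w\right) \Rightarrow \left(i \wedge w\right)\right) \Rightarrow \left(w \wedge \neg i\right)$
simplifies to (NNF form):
$w \wedge \neg i$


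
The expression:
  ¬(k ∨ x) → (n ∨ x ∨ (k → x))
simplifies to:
True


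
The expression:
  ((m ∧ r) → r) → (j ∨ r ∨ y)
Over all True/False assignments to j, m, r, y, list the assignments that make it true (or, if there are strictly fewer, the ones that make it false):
is false only for:
  j=False, m=False, r=False, y=False;
  j=False, m=True, r=False, y=False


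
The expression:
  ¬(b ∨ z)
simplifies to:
¬b ∧ ¬z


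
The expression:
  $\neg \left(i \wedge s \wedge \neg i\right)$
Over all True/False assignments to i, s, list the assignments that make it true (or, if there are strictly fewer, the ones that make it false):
is always true.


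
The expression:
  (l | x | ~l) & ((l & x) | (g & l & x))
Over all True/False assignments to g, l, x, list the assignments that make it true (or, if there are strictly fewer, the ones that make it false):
is true only for:
  g=False, l=True, x=True;
  g=True, l=True, x=True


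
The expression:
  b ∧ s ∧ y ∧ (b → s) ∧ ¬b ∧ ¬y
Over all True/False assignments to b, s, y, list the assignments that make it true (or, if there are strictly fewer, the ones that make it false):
is never true.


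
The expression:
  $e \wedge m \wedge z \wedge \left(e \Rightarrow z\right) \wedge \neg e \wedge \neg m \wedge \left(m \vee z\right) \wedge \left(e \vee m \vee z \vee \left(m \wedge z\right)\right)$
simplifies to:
$\text{False}$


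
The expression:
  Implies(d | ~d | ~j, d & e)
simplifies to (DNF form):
d & e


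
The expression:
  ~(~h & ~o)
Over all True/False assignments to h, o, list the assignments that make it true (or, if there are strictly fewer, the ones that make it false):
is false only for:
  h=False, o=False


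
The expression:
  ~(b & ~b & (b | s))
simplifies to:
True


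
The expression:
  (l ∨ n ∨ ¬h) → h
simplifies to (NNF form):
h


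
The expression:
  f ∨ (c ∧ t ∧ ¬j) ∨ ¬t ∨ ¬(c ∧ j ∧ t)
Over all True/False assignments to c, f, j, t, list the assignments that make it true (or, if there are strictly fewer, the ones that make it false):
is false only for:
  c=True, f=False, j=True, t=True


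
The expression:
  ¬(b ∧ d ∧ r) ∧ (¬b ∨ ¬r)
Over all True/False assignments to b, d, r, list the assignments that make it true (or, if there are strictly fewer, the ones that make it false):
is false only for:
  b=True, d=False, r=True;
  b=True, d=True, r=True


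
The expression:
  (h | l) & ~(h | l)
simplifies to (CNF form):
False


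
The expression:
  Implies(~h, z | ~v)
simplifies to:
h | z | ~v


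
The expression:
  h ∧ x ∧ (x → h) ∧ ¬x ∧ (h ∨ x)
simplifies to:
False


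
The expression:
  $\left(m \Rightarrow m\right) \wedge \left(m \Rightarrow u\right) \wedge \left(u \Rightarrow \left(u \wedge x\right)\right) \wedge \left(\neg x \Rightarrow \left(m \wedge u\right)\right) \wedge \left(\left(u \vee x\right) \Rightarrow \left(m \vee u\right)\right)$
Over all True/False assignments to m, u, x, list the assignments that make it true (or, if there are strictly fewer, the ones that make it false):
is true only for:
  m=False, u=True, x=True;
  m=True, u=True, x=True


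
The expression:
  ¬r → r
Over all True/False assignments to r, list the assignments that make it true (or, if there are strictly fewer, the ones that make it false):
is true only for:
  r=True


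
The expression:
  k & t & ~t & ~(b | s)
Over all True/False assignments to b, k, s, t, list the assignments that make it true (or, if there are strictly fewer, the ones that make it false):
is never true.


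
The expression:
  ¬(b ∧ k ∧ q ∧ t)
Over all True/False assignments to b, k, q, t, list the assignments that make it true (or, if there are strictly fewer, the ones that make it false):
is false only for:
  b=True, k=True, q=True, t=True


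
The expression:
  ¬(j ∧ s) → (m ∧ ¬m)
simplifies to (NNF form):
j ∧ s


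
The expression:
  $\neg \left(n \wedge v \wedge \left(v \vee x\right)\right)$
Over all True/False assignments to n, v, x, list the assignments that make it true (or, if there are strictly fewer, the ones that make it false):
is false only for:
  n=True, v=True, x=False;
  n=True, v=True, x=True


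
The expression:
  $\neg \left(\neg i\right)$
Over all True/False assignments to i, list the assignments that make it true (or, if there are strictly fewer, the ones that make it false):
is true only for:
  i=True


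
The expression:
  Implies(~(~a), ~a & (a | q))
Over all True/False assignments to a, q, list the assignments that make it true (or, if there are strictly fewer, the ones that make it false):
is true only for:
  a=False, q=False;
  a=False, q=True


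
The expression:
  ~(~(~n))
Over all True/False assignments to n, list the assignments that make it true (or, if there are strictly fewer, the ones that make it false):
is true only for:
  n=False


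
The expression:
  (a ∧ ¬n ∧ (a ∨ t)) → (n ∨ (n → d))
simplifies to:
True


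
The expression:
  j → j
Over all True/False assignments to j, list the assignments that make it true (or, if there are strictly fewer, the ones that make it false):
is always true.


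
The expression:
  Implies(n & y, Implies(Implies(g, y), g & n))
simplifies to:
g | ~n | ~y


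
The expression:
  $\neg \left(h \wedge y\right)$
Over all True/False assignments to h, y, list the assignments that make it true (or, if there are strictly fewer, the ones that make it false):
is false only for:
  h=True, y=True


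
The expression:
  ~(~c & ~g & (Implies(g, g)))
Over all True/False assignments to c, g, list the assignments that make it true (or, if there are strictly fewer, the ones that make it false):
is false only for:
  c=False, g=False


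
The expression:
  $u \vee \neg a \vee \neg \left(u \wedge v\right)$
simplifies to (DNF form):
$\text{True}$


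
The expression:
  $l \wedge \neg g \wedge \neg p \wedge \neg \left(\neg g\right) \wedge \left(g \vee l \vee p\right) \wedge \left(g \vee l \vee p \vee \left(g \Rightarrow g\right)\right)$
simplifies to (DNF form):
$\text{False}$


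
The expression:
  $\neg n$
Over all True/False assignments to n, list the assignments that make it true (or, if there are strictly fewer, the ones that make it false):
is true only for:
  n=False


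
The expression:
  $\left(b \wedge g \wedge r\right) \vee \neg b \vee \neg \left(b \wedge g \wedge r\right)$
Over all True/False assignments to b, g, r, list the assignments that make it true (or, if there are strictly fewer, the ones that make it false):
is always true.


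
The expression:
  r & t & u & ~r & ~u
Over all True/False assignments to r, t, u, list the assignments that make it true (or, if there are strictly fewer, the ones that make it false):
is never true.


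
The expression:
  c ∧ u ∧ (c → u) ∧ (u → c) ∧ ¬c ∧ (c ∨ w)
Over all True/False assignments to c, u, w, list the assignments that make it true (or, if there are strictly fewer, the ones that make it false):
is never true.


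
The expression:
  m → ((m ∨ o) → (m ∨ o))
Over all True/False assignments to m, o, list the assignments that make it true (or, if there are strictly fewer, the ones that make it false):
is always true.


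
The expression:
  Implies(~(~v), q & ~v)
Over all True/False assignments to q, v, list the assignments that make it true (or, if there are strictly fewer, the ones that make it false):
is true only for:
  q=False, v=False;
  q=True, v=False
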